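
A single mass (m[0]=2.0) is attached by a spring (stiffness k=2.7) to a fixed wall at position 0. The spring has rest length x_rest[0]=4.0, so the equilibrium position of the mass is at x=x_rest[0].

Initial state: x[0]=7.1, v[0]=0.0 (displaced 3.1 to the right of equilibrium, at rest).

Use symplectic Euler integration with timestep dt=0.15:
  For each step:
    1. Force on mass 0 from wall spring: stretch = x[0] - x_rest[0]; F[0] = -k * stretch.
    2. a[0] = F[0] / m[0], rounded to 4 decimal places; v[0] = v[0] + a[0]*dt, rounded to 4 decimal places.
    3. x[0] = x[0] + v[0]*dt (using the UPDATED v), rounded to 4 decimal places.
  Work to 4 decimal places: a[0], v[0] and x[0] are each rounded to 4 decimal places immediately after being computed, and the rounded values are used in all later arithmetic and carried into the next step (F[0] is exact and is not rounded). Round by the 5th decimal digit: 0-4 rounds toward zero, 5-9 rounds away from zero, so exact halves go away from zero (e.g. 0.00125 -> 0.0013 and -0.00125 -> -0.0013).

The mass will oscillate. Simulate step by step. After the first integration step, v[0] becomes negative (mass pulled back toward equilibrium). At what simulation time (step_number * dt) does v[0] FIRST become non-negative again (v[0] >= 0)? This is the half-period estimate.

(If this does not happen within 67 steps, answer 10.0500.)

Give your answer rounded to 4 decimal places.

Step 0: x=[7.1000] v=[0.0000]
Step 1: x=[7.0058] v=[-0.6278]
Step 2: x=[6.8203] v=[-1.2365]
Step 3: x=[6.5492] v=[-1.8076]
Step 4: x=[6.2006] v=[-2.3238]
Step 5: x=[5.7852] v=[-2.7694]
Step 6: x=[5.3156] v=[-3.1309]
Step 7: x=[4.8060] v=[-3.3973]
Step 8: x=[4.2719] v=[-3.5605]
Step 9: x=[3.7296] v=[-3.6156]
Step 10: x=[3.1955] v=[-3.5609]
Step 11: x=[2.6858] v=[-3.3980]
Step 12: x=[2.2160] v=[-3.1319]
Step 13: x=[1.8004] v=[-2.7706]
Step 14: x=[1.4516] v=[-2.3252]
Step 15: x=[1.1802] v=[-1.8092]
Step 16: x=[0.9945] v=[-1.2382]
Step 17: x=[0.9001] v=[-0.6296]
Step 18: x=[0.8998] v=[-0.0019]
Step 19: x=[0.9937] v=[0.6259]
First v>=0 after going negative at step 19, time=2.8500

Answer: 2.8500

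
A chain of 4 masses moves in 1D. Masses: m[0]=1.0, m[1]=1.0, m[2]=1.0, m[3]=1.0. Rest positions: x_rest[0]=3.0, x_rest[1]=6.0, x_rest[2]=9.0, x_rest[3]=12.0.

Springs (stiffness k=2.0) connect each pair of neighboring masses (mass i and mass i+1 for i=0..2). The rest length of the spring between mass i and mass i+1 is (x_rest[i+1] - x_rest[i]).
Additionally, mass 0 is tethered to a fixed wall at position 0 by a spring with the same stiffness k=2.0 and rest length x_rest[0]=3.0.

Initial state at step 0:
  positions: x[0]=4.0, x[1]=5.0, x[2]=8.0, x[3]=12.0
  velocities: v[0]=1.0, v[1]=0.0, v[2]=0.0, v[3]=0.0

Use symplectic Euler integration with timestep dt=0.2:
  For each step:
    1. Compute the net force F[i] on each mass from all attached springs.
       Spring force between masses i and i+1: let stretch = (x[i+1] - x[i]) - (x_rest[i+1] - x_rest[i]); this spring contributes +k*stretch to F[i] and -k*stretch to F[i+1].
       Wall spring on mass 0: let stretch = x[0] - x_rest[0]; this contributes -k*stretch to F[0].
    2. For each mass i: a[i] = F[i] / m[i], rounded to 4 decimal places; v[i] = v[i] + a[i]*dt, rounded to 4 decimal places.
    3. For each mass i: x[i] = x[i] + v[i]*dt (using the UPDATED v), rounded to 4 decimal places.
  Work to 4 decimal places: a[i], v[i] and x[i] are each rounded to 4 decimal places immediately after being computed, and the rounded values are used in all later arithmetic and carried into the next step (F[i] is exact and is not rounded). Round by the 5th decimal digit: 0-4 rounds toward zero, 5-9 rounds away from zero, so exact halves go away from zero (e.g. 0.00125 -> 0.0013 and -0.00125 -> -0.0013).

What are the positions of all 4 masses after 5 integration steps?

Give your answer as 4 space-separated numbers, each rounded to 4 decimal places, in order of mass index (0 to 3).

Answer: 2.3825 6.5298 8.9766 11.2062

Derivation:
Step 0: x=[4.0000 5.0000 8.0000 12.0000] v=[1.0000 0.0000 0.0000 0.0000]
Step 1: x=[3.9600 5.1600 8.0800 11.9200] v=[-0.2000 0.8000 0.4000 -0.4000]
Step 2: x=[3.6992 5.4576 8.2336 11.7728] v=[-1.3040 1.4880 0.7680 -0.7360]
Step 3: x=[3.2831 5.8366 8.4483 11.5825] v=[-2.0803 1.8950 1.0733 -0.9517]
Step 4: x=[2.8087 6.2203 8.7048 11.3814] v=[-2.3721 1.9183 1.2823 -1.0054]
Step 5: x=[2.3825 6.5298 8.9766 11.2062] v=[-2.1309 1.5475 1.3591 -0.8760]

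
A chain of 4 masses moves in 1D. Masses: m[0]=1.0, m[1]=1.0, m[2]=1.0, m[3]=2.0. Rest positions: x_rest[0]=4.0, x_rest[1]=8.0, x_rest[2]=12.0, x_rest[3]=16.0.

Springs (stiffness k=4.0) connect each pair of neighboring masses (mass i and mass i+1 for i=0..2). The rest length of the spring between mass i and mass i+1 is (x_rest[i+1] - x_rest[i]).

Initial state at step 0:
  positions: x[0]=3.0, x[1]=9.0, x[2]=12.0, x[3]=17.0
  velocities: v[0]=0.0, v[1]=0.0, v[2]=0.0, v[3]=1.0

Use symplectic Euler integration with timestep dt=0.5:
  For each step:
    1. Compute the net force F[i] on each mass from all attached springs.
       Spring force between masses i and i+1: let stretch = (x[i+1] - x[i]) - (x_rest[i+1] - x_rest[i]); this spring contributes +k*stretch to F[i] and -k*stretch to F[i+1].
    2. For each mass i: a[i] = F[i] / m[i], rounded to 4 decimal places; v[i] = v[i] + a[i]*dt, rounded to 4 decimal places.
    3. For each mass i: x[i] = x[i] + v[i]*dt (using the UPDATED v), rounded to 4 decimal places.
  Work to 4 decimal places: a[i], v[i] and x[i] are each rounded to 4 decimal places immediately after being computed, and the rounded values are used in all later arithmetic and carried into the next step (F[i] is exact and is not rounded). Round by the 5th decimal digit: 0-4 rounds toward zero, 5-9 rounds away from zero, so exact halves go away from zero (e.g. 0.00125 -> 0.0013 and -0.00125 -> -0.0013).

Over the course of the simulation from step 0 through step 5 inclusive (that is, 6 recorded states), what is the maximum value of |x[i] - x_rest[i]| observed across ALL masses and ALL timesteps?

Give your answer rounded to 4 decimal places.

Step 0: x=[3.0000 9.0000 12.0000 17.0000] v=[0.0000 0.0000 0.0000 1.0000]
Step 1: x=[5.0000 6.0000 14.0000 17.0000] v=[4.0000 -6.0000 4.0000 0.0000]
Step 2: x=[4.0000 10.0000 11.0000 17.5000] v=[-2.0000 8.0000 -6.0000 1.0000]
Step 3: x=[5.0000 9.0000 13.5000 16.7500] v=[2.0000 -2.0000 5.0000 -1.5000]
Step 4: x=[6.0000 8.5000 14.7500 16.3750] v=[2.0000 -1.0000 2.5000 -0.7500]
Step 5: x=[5.5000 11.7500 11.3750 17.1875] v=[-1.0000 6.5000 -6.7500 1.6250]
Max displacement = 3.7500

Answer: 3.7500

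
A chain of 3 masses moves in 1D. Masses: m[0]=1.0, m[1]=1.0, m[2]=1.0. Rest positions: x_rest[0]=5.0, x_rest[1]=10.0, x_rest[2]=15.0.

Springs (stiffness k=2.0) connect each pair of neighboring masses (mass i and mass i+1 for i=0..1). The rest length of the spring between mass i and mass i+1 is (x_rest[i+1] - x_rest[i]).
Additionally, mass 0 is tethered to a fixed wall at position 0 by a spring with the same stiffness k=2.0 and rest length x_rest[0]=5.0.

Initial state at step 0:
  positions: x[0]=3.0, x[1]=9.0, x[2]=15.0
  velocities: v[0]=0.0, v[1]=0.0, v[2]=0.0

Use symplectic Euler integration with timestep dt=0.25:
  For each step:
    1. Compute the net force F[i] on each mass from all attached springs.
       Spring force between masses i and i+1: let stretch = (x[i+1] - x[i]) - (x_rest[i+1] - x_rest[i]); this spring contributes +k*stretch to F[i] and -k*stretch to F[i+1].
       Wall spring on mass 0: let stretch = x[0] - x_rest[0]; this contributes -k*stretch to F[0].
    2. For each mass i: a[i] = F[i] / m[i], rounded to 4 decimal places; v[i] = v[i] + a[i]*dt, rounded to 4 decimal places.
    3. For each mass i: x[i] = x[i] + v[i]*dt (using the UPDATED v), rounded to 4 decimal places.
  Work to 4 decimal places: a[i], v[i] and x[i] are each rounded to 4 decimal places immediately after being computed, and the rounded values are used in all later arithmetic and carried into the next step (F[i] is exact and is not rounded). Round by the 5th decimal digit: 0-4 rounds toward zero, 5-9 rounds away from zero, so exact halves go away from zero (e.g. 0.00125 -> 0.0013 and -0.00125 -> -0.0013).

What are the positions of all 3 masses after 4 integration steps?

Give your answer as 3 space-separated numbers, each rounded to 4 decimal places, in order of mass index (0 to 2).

Answer: 5.5262 9.3538 13.9956

Derivation:
Step 0: x=[3.0000 9.0000 15.0000] v=[0.0000 0.0000 0.0000]
Step 1: x=[3.3750 9.0000 14.8750] v=[1.5000 0.0000 -0.5000]
Step 2: x=[4.0313 9.0313 14.6406] v=[2.6250 0.1250 -0.9375]
Step 3: x=[4.8087 9.1387 14.3301] v=[3.1094 0.4297 -1.2422]
Step 4: x=[5.5262 9.3538 13.9956] v=[2.8701 0.8604 -1.3379]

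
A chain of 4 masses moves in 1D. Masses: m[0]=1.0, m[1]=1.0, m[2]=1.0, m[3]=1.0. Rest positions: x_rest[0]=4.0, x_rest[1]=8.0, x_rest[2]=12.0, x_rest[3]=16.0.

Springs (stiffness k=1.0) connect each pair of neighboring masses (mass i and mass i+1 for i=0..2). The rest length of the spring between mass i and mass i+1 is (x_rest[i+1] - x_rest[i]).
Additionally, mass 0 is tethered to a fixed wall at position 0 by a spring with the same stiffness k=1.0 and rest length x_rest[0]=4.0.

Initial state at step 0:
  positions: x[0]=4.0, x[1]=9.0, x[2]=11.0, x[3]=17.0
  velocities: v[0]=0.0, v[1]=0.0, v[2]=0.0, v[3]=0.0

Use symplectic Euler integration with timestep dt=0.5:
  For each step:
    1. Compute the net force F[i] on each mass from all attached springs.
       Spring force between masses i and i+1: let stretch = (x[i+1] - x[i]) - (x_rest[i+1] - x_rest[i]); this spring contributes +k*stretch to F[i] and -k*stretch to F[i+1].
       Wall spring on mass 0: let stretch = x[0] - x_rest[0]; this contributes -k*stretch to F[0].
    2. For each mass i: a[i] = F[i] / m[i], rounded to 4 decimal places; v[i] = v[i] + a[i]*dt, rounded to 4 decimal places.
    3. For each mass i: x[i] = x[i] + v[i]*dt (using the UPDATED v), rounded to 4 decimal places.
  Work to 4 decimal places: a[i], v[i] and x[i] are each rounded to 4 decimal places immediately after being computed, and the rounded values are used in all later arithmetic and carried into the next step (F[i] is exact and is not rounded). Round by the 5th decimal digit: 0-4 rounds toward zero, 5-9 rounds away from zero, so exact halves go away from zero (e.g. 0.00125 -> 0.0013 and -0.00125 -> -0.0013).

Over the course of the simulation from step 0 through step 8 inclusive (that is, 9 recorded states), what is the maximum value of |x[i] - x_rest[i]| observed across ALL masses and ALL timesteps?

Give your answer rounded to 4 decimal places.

Answer: 1.6094

Derivation:
Step 0: x=[4.0000 9.0000 11.0000 17.0000] v=[0.0000 0.0000 0.0000 0.0000]
Step 1: x=[4.2500 8.2500 12.0000 16.5000] v=[0.5000 -1.5000 2.0000 -1.0000]
Step 2: x=[4.4375 7.4375 13.1875 15.8750] v=[0.3750 -1.6250 2.3750 -1.2500]
Step 3: x=[4.2656 7.3125 13.6094 15.5781] v=[-0.3438 -0.2500 0.8438 -0.5938]
Step 4: x=[3.7890 8.0000 12.9493 15.7891] v=[-0.9532 1.3750 -1.3203 0.4219]
Step 5: x=[3.4179 8.8721 11.7618 16.2901] v=[-0.7422 1.7442 -2.3751 1.0020]
Step 6: x=[3.5559 9.1031 10.9839 16.6591] v=[0.2760 0.4620 -1.5558 0.7379]
Step 7: x=[4.1918 8.4175 11.1546 16.6093] v=[1.2717 -1.3712 0.3414 -0.0997]
Step 8: x=[4.8362 7.3598 12.0047 16.1958] v=[1.2887 -2.1155 1.7002 -0.8271]
Max displacement = 1.6094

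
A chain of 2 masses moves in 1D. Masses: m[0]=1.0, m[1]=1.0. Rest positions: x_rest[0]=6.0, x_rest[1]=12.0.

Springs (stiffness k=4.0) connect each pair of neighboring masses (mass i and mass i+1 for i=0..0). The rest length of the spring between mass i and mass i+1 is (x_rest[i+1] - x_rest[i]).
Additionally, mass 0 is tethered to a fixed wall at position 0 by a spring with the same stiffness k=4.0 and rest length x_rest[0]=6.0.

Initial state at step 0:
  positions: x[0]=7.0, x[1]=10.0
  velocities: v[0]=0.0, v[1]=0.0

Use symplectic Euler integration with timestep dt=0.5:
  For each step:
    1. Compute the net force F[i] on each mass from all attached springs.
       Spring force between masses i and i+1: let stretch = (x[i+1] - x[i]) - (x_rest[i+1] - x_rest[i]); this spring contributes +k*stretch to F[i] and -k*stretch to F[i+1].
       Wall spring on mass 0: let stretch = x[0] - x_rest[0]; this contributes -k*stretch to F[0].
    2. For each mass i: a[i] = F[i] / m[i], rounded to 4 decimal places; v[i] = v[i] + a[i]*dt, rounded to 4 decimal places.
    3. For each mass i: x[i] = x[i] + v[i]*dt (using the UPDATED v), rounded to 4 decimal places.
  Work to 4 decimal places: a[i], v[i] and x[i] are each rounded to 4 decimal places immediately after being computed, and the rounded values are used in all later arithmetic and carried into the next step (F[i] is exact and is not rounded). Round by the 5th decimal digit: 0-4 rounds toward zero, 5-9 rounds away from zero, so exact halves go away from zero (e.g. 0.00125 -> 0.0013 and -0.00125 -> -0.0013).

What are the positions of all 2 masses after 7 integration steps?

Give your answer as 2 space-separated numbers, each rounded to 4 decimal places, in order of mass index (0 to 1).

Step 0: x=[7.0000 10.0000] v=[0.0000 0.0000]
Step 1: x=[3.0000 13.0000] v=[-8.0000 6.0000]
Step 2: x=[6.0000 12.0000] v=[6.0000 -2.0000]
Step 3: x=[9.0000 11.0000] v=[6.0000 -2.0000]
Step 4: x=[5.0000 14.0000] v=[-8.0000 6.0000]
Step 5: x=[5.0000 14.0000] v=[0.0000 0.0000]
Step 6: x=[9.0000 11.0000] v=[8.0000 -6.0000]
Step 7: x=[6.0000 12.0000] v=[-6.0000 2.0000]

Answer: 6.0000 12.0000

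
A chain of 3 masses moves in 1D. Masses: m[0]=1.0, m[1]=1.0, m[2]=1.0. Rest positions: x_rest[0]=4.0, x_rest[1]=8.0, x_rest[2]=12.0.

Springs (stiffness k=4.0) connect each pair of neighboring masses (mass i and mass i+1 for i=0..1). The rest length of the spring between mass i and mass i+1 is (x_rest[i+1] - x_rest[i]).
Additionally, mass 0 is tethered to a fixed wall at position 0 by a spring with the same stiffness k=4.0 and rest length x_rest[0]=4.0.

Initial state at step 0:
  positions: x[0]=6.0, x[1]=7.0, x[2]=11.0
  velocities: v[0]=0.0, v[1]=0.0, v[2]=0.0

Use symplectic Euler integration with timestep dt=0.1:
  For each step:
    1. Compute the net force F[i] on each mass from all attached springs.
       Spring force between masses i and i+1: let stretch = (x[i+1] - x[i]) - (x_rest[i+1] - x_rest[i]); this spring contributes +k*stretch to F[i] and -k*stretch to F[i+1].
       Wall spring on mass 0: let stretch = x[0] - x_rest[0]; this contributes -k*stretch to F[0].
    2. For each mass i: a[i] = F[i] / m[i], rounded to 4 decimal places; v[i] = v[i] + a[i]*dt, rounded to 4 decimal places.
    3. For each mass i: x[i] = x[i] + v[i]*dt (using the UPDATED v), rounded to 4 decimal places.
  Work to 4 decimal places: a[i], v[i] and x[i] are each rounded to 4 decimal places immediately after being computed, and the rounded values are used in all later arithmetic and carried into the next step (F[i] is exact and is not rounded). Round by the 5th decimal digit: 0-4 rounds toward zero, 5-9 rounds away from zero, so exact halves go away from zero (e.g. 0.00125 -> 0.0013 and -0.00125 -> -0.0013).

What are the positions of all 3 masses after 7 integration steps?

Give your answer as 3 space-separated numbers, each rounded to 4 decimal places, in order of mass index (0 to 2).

Step 0: x=[6.0000 7.0000 11.0000] v=[0.0000 0.0000 0.0000]
Step 1: x=[5.8000 7.1200 11.0000] v=[-2.0000 1.2000 0.0000]
Step 2: x=[5.4208 7.3424 11.0048] v=[-3.7920 2.2240 0.0480]
Step 3: x=[4.9016 7.6344 11.0231] v=[-5.1917 2.9203 0.1830]
Step 4: x=[4.2957 7.9527 11.0659] v=[-6.0592 3.1827 0.4275]
Step 5: x=[3.6642 8.2492 11.1441] v=[-6.3147 2.9652 0.7822]
Step 6: x=[3.0696 8.4781 11.2665] v=[-5.9464 2.2892 1.2242]
Step 7: x=[2.5685 8.6022 11.4374] v=[-5.0108 1.2412 1.7088]

Answer: 2.5685 8.6022 11.4374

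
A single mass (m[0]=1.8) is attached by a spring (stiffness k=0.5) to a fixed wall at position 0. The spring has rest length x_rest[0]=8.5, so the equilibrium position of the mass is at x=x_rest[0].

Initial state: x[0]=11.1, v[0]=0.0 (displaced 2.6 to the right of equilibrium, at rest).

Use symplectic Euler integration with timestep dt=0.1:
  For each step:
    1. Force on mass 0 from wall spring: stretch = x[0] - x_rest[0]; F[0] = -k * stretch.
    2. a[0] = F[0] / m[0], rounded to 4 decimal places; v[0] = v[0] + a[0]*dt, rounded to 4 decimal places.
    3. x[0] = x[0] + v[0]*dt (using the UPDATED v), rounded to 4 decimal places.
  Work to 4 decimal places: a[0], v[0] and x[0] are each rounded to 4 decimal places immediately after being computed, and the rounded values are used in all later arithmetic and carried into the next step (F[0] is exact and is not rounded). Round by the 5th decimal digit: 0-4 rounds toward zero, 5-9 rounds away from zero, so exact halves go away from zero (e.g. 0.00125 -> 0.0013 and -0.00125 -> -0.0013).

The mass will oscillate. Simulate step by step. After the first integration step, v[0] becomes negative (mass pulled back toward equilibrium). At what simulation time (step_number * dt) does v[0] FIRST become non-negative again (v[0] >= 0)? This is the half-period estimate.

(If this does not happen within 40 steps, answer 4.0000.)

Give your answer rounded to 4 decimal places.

Step 0: x=[11.1000] v=[0.0000]
Step 1: x=[11.0928] v=[-0.0722]
Step 2: x=[11.0784] v=[-0.1442]
Step 3: x=[11.0568] v=[-0.2158]
Step 4: x=[11.0281] v=[-0.2868]
Step 5: x=[10.9924] v=[-0.3570]
Step 6: x=[10.9498] v=[-0.4262]
Step 7: x=[10.9004] v=[-0.4943]
Step 8: x=[10.8443] v=[-0.5610]
Step 9: x=[10.7817] v=[-0.6261]
Step 10: x=[10.7128] v=[-0.6895]
Step 11: x=[10.6377] v=[-0.7510]
Step 12: x=[10.5567] v=[-0.8104]
Step 13: x=[10.4700] v=[-0.8675]
Step 14: x=[10.3778] v=[-0.9222]
Step 15: x=[10.2804] v=[-0.9744]
Step 16: x=[10.1780] v=[-1.0239]
Step 17: x=[10.0710] v=[-1.0705]
Step 18: x=[9.9596] v=[-1.1141]
Step 19: x=[9.8441] v=[-1.1546]
Step 20: x=[9.7249] v=[-1.1919]
Step 21: x=[9.6023] v=[-1.2259]
Step 22: x=[9.4767] v=[-1.2565]
Step 23: x=[9.3483] v=[-1.2836]
Step 24: x=[9.2176] v=[-1.3072]
Step 25: x=[9.0849] v=[-1.3271]
Step 26: x=[8.9506] v=[-1.3434]
Step 27: x=[8.8150] v=[-1.3559]
Step 28: x=[8.6785] v=[-1.3647]
Step 29: x=[8.5415] v=[-1.3697]
Step 30: x=[8.4044] v=[-1.3709]
Step 31: x=[8.2676] v=[-1.3682]
Step 32: x=[8.1314] v=[-1.3617]
Step 33: x=[7.9963] v=[-1.3515]
Step 34: x=[7.8626] v=[-1.3375]
Step 35: x=[7.7306] v=[-1.3198]
Step 36: x=[7.6008] v=[-1.2984]
Step 37: x=[7.4735] v=[-1.2734]
Step 38: x=[7.3490] v=[-1.2449]
Step 39: x=[7.2277] v=[-1.2129]
Step 40: x=[7.1099] v=[-1.1776]
v[0] did not become non-negative within 40 steps; using fallback time=4.0000

Answer: 4.0000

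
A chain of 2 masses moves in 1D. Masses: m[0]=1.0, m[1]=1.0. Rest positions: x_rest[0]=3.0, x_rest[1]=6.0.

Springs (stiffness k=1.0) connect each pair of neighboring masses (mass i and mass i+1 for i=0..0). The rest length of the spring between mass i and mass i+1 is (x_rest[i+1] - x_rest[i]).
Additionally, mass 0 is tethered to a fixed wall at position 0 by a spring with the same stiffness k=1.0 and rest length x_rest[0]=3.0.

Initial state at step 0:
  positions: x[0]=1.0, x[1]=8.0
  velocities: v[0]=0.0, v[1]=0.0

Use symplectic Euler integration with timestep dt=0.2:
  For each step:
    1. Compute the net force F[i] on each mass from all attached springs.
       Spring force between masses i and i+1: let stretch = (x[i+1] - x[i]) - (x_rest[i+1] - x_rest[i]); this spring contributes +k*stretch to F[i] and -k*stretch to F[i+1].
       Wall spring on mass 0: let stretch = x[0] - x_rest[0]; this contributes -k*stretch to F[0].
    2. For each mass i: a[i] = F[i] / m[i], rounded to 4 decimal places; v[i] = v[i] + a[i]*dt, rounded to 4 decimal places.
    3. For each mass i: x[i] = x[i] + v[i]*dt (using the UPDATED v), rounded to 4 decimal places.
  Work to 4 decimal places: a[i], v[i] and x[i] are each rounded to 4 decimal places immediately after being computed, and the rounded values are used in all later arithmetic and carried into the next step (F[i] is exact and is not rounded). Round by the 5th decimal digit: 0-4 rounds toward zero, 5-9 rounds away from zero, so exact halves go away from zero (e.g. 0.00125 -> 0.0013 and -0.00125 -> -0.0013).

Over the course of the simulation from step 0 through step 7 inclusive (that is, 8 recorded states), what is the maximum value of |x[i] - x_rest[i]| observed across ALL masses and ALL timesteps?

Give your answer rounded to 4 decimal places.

Answer: 2.0143

Derivation:
Step 0: x=[1.0000 8.0000] v=[0.0000 0.0000]
Step 1: x=[1.2400 7.8400] v=[1.2000 -0.8000]
Step 2: x=[1.6944 7.5360] v=[2.2720 -1.5200]
Step 3: x=[2.3147 7.1183] v=[3.1014 -2.0883]
Step 4: x=[3.0345 6.6285] v=[3.5992 -2.4490]
Step 5: x=[3.7767 6.1149] v=[3.7111 -2.5678]
Step 6: x=[4.4614 5.6278] v=[3.4234 -2.4354]
Step 7: x=[5.0143 5.2141] v=[2.7644 -2.0687]
Max displacement = 2.0143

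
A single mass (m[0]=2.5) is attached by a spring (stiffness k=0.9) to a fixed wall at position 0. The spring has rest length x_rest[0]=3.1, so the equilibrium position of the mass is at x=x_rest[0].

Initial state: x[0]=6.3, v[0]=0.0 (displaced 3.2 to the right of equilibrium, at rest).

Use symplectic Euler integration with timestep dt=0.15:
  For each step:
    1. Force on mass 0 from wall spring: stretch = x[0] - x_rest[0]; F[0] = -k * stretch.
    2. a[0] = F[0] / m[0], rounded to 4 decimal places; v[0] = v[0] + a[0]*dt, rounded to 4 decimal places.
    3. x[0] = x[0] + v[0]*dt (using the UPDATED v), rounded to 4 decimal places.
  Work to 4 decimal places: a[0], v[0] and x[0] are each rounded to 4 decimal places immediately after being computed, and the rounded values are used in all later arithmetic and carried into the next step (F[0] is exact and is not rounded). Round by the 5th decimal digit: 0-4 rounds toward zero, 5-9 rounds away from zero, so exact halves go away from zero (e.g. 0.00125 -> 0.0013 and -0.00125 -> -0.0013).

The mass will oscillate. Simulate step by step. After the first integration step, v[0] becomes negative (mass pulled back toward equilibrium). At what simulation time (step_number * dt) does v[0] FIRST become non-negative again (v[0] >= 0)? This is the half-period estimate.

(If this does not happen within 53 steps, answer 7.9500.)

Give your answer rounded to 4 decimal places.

Answer: 5.2500

Derivation:
Step 0: x=[6.3000] v=[0.0000]
Step 1: x=[6.2741] v=[-0.1728]
Step 2: x=[6.2225] v=[-0.3442]
Step 3: x=[6.1456] v=[-0.5128]
Step 4: x=[6.0440] v=[-0.6773]
Step 5: x=[5.9186] v=[-0.8363]
Step 6: x=[5.7703] v=[-0.9885]
Step 7: x=[5.6004] v=[-1.1327]
Step 8: x=[5.4102] v=[-1.2677]
Step 9: x=[5.2013] v=[-1.3925]
Step 10: x=[4.9754] v=[-1.5060]
Step 11: x=[4.7343] v=[-1.6073]
Step 12: x=[4.4800] v=[-1.6955]
Step 13: x=[4.2145] v=[-1.7700]
Step 14: x=[3.9400] v=[-1.8302]
Step 15: x=[3.6587] v=[-1.8756]
Step 16: x=[3.3728] v=[-1.9058]
Step 17: x=[3.0847] v=[-1.9205]
Step 18: x=[2.7967] v=[-1.9197]
Step 19: x=[2.5112] v=[-1.9033]
Step 20: x=[2.2305] v=[-1.8715]
Step 21: x=[1.9568] v=[-1.8246]
Step 22: x=[1.6924] v=[-1.7629]
Step 23: x=[1.4394] v=[-1.6869]
Step 24: x=[1.1998] v=[-1.5972]
Step 25: x=[0.9756] v=[-1.4946]
Step 26: x=[0.7686] v=[-1.3799]
Step 27: x=[0.5805] v=[-1.2540]
Step 28: x=[0.4128] v=[-1.1180]
Step 29: x=[0.2669] v=[-0.9729]
Step 30: x=[0.1439] v=[-0.8199]
Step 31: x=[0.0449] v=[-0.6603]
Step 32: x=[-0.0294] v=[-0.4953]
Step 33: x=[-0.0783] v=[-0.3263]
Step 34: x=[-0.1015] v=[-0.1547]
Step 35: x=[-0.0988] v=[0.0182]
First v>=0 after going negative at step 35, time=5.2500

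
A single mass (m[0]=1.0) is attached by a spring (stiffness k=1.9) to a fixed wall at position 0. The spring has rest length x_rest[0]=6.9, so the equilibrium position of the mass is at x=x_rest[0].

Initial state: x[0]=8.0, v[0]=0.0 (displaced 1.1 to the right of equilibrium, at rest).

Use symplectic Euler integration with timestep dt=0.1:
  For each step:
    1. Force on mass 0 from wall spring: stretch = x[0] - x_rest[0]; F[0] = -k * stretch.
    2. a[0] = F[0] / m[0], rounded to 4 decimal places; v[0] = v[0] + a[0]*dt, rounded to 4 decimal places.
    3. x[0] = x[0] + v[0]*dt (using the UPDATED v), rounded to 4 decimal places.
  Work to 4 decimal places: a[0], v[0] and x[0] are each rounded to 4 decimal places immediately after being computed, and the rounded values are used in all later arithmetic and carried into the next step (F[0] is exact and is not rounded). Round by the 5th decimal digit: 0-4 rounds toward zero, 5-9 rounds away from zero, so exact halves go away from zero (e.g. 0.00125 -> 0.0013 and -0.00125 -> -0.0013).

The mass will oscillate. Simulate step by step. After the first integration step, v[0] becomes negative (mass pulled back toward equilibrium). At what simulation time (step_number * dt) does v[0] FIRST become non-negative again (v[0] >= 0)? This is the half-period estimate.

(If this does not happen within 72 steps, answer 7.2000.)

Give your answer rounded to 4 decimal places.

Step 0: x=[8.0000] v=[0.0000]
Step 1: x=[7.9791] v=[-0.2090]
Step 2: x=[7.9377] v=[-0.4140]
Step 3: x=[7.8766] v=[-0.6112]
Step 4: x=[7.7969] v=[-0.7968]
Step 5: x=[7.7002] v=[-0.9672]
Step 6: x=[7.5883] v=[-1.1192]
Step 7: x=[7.4633] v=[-1.2500]
Step 8: x=[7.3276] v=[-1.3570]
Step 9: x=[7.1838] v=[-1.4382]
Step 10: x=[7.0346] v=[-1.4921]
Step 11: x=[6.8828] v=[-1.5177]
Step 12: x=[6.7314] v=[-1.5144]
Step 13: x=[6.5832] v=[-1.4824]
Step 14: x=[6.4410] v=[-1.4222]
Step 15: x=[6.3075] v=[-1.3350]
Step 16: x=[6.1853] v=[-1.2224]
Step 17: x=[6.0766] v=[-1.0866]
Step 18: x=[5.9836] v=[-0.9302]
Step 19: x=[5.9080] v=[-0.7561]
Step 20: x=[5.8512] v=[-0.5676]
Step 21: x=[5.8144] v=[-0.3683]
Step 22: x=[5.7982] v=[-0.1620]
Step 23: x=[5.8029] v=[0.0473]
First v>=0 after going negative at step 23, time=2.3000

Answer: 2.3000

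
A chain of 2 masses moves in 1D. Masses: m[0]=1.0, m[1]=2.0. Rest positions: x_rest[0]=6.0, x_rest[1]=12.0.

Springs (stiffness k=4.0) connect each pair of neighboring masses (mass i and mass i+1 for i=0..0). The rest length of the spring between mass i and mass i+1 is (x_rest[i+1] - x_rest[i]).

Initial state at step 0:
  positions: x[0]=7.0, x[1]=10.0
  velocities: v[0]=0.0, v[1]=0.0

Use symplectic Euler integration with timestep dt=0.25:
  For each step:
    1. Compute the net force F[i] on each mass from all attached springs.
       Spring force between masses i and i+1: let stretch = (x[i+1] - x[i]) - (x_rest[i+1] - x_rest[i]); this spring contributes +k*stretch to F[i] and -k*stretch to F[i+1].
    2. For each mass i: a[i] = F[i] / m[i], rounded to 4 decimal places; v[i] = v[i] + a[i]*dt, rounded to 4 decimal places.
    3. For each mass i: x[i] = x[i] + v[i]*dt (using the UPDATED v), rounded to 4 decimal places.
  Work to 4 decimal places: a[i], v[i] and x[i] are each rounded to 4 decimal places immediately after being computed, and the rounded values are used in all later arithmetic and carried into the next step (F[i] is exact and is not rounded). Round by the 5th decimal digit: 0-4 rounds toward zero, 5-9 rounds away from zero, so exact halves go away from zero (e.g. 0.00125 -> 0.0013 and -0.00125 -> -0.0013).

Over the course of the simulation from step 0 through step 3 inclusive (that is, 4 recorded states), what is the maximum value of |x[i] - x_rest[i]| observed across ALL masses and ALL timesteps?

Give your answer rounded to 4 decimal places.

Step 0: x=[7.0000 10.0000] v=[0.0000 0.0000]
Step 1: x=[6.2500 10.3750] v=[-3.0000 1.5000]
Step 2: x=[5.0313 10.9844] v=[-4.8750 2.4375]
Step 3: x=[3.8008 11.5997] v=[-4.9219 2.4610]
Max displacement = 2.1992

Answer: 2.1992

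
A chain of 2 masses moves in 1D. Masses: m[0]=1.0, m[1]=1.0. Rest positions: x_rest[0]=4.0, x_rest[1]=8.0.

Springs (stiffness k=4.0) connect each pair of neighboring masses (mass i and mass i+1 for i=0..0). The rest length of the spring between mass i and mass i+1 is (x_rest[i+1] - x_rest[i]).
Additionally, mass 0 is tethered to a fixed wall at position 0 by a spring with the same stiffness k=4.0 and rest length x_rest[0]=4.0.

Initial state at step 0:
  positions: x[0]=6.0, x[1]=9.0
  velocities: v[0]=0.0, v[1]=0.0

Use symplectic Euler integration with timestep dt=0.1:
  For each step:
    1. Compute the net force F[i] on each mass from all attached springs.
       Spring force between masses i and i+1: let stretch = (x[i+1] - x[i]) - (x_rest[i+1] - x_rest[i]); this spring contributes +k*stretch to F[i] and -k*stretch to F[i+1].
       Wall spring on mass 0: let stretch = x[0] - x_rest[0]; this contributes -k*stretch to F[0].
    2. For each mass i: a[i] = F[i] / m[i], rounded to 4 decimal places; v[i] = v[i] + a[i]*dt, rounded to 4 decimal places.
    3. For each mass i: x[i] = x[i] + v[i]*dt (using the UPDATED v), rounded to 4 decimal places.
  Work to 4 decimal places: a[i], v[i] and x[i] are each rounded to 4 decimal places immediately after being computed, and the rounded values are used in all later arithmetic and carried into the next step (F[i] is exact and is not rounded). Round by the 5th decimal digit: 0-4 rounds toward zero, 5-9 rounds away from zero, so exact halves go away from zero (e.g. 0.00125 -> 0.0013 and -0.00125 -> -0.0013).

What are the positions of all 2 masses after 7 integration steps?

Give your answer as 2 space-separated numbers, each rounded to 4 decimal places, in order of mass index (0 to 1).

Answer: 3.8284 9.4497

Derivation:
Step 0: x=[6.0000 9.0000] v=[0.0000 0.0000]
Step 1: x=[5.8800 9.0400] v=[-1.2000 0.4000]
Step 2: x=[5.6512 9.1136] v=[-2.2880 0.7360]
Step 3: x=[5.3349 9.2087] v=[-3.1635 0.9510]
Step 4: x=[4.9601 9.3089] v=[-3.7479 1.0015]
Step 5: x=[4.5609 9.3951] v=[-3.9924 0.8620]
Step 6: x=[4.1726 9.4479] v=[-3.8831 0.5283]
Step 7: x=[3.8284 9.4497] v=[-3.4420 0.0182]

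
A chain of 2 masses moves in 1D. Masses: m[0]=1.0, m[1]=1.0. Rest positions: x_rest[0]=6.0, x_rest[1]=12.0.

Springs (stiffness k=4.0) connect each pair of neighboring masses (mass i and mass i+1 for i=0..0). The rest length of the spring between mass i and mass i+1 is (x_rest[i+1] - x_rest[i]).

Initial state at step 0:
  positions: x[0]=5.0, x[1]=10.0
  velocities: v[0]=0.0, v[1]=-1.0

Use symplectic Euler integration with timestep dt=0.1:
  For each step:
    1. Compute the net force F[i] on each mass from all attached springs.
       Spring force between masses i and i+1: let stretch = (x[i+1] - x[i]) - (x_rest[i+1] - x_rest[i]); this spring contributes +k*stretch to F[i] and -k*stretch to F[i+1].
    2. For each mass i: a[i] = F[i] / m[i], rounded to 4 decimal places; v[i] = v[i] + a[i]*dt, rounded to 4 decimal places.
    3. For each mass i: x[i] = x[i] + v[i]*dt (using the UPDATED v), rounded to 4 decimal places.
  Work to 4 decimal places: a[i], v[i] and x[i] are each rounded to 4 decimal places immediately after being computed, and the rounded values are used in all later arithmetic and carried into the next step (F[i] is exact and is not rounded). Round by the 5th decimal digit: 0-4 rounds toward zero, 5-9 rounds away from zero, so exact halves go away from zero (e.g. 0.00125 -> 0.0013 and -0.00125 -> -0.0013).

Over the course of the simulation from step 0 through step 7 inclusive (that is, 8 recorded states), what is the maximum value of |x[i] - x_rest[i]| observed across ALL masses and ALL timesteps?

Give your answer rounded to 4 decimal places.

Answer: 2.0792

Derivation:
Step 0: x=[5.0000 10.0000] v=[0.0000 -1.0000]
Step 1: x=[4.9600 9.9400] v=[-0.4000 -0.6000]
Step 2: x=[4.8792 9.9208] v=[-0.8080 -0.1920]
Step 3: x=[4.7601 9.9399] v=[-1.1914 0.1914]
Step 4: x=[4.6082 9.9919] v=[-1.5195 0.5195]
Step 5: x=[4.4316 10.0685] v=[-1.7660 0.7660]
Step 6: x=[4.2405 10.1596] v=[-1.9112 0.9112]
Step 7: x=[4.0461 10.2540] v=[-1.9436 0.9436]
Max displacement = 2.0792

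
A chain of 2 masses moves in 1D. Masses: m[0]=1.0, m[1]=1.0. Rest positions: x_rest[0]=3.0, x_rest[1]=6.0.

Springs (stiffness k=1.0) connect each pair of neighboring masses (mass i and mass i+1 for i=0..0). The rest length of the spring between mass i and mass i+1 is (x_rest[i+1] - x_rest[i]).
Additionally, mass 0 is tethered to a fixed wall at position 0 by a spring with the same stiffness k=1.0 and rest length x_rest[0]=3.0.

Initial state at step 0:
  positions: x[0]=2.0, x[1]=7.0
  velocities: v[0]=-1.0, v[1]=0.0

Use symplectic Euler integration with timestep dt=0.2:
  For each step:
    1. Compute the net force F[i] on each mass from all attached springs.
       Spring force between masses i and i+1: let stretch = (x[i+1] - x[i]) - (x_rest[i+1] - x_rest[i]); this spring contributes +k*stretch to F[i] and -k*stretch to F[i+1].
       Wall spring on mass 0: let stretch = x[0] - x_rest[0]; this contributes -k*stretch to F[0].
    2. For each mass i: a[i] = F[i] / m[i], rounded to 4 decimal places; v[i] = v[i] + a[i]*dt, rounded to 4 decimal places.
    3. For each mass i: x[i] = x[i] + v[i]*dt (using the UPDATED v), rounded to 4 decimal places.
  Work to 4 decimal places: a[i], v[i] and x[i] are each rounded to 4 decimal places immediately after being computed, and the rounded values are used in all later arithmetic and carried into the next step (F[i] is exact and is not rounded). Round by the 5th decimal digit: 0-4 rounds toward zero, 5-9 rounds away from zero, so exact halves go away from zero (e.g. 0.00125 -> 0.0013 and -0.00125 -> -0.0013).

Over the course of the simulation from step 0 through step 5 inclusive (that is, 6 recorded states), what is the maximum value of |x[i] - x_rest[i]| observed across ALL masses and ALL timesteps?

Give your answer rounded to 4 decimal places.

Step 0: x=[2.0000 7.0000] v=[-1.0000 0.0000]
Step 1: x=[1.9200 6.9200] v=[-0.4000 -0.4000]
Step 2: x=[1.9632 6.7600] v=[0.2160 -0.8000]
Step 3: x=[2.1197 6.5281] v=[0.7827 -1.1594]
Step 4: x=[2.3678 6.2399] v=[1.2404 -1.4411]
Step 5: x=[2.6761 5.9168] v=[1.5413 -1.6155]
Max displacement = 1.0800

Answer: 1.0800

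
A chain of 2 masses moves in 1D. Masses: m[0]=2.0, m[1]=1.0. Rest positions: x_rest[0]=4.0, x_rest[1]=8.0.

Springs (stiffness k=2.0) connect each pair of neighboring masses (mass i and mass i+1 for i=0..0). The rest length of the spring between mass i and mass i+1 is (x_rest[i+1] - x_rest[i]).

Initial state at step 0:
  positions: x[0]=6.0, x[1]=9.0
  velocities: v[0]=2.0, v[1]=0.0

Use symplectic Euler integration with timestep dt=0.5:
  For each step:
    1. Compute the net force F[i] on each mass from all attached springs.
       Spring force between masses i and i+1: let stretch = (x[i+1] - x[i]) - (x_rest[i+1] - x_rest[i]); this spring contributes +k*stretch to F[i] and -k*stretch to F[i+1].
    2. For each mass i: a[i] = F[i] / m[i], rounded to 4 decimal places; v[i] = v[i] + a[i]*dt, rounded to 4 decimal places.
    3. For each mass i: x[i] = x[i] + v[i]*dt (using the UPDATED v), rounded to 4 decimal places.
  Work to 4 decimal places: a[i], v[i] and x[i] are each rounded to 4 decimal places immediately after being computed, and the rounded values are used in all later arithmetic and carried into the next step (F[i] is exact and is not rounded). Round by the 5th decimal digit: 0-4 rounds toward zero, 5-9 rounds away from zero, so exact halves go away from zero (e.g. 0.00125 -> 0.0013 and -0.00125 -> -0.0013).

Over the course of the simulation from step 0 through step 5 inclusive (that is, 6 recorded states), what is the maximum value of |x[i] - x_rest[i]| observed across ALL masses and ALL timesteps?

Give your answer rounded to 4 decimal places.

Answer: 5.6739

Derivation:
Step 0: x=[6.0000 9.0000] v=[2.0000 0.0000]
Step 1: x=[6.7500 9.5000] v=[1.5000 1.0000]
Step 2: x=[7.1875 10.6250] v=[0.8750 2.2500]
Step 3: x=[7.4844 12.0313] v=[0.5938 2.8125]
Step 4: x=[7.9181 13.1641] v=[0.8673 2.2656]
Step 5: x=[8.6633 13.6739] v=[1.4903 1.0196]
Max displacement = 5.6739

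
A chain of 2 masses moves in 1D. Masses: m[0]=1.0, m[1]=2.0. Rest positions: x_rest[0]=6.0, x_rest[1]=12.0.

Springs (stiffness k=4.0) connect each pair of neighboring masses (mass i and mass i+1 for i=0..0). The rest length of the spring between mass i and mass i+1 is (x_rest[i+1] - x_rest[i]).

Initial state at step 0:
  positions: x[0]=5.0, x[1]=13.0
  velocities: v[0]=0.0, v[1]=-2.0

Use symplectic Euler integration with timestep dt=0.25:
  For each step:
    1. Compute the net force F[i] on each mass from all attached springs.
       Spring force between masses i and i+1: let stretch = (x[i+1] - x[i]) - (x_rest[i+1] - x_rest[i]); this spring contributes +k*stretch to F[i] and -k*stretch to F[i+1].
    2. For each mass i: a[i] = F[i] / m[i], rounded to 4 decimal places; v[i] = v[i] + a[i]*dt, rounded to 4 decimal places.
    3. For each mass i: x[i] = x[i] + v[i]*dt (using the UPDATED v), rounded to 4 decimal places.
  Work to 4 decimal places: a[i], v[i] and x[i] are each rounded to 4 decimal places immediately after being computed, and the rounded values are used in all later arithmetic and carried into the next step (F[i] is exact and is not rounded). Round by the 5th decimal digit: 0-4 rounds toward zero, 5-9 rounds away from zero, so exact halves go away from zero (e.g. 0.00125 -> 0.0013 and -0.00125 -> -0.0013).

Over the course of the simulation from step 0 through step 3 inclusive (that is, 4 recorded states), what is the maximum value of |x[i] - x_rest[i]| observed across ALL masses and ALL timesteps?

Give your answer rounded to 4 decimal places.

Answer: 1.3398

Derivation:
Step 0: x=[5.0000 13.0000] v=[0.0000 -2.0000]
Step 1: x=[5.5000 12.2500] v=[2.0000 -3.0000]
Step 2: x=[6.1875 11.4063] v=[2.7500 -3.3750]
Step 3: x=[6.6797 10.6602] v=[1.9688 -2.9844]
Max displacement = 1.3398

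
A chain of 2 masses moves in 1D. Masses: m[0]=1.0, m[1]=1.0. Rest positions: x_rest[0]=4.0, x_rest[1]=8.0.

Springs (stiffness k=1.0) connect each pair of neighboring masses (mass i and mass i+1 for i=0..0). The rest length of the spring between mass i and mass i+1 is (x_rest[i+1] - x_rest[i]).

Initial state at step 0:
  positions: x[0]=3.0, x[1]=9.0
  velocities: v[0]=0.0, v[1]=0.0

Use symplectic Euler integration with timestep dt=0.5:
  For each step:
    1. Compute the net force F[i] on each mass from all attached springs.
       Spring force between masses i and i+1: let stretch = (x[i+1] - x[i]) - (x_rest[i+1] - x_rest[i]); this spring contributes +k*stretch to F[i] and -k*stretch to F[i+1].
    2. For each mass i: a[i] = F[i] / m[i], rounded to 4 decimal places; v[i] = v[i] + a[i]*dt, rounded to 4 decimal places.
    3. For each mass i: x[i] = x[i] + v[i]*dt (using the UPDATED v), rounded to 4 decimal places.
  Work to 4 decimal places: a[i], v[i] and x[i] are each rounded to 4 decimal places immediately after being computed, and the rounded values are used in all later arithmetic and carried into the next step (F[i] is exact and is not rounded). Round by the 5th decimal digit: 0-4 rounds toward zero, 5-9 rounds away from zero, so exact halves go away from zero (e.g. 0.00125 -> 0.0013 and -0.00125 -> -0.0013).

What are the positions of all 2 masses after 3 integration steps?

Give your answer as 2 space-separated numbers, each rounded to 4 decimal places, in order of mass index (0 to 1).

Step 0: x=[3.0000 9.0000] v=[0.0000 0.0000]
Step 1: x=[3.5000 8.5000] v=[1.0000 -1.0000]
Step 2: x=[4.2500 7.7500] v=[1.5000 -1.5000]
Step 3: x=[4.8750 7.1250] v=[1.2500 -1.2500]

Answer: 4.8750 7.1250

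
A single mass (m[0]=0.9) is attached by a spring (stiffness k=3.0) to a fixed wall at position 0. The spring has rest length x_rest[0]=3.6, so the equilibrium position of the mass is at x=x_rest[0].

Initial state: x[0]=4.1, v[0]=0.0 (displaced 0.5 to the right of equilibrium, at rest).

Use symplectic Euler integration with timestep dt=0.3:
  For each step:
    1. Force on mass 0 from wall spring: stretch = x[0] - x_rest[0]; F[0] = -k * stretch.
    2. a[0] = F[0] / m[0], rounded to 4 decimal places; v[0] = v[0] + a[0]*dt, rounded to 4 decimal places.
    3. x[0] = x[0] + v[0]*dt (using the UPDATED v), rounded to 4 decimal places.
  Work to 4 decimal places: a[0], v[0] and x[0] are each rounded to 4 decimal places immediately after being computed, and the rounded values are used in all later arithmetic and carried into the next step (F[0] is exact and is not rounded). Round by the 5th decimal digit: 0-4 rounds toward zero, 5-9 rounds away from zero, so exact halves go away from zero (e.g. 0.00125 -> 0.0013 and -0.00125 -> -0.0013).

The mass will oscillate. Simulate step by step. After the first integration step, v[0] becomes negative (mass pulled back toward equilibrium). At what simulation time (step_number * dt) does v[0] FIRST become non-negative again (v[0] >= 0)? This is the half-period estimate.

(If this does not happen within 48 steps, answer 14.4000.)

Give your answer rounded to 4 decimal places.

Step 0: x=[4.1000] v=[0.0000]
Step 1: x=[3.9500] v=[-0.5000]
Step 2: x=[3.6950] v=[-0.8500]
Step 3: x=[3.4115] v=[-0.9450]
Step 4: x=[3.1846] v=[-0.7565]
Step 5: x=[3.0823] v=[-0.3411]
Step 6: x=[3.1353] v=[0.1766]
First v>=0 after going negative at step 6, time=1.8000

Answer: 1.8000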